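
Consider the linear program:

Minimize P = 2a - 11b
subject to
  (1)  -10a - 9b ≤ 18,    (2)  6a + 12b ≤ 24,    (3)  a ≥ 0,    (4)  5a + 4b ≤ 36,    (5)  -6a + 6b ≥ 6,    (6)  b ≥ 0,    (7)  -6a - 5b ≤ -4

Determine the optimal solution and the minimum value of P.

a = 0, b = 2, minimum P = -22

Corner points and P = 2a - 11b:
  (0, 2) → P = -22
  (2/3, 5/3) → P = -17
  (0, 1) → P = -11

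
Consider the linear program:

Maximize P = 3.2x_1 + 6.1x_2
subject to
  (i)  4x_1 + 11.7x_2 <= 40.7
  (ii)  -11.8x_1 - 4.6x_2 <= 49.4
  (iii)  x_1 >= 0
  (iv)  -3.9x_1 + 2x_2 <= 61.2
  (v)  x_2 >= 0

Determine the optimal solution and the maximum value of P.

x_1 = 10.175, x_2 = 0, maximum P = 32.56

Extreme points and P = 3.2x_1 + 6.1x_2:
  (0, 407/117) → P = 24827/1170
  (407/40, 0) → P = 814/25
  (0, 0) → P = 0

The binding constraints are 4x_1 + 11.7x_2 = 40.7 and x_2 = 0.
Solving simultaneously gives x_1 = 407/40, x_2 = 0.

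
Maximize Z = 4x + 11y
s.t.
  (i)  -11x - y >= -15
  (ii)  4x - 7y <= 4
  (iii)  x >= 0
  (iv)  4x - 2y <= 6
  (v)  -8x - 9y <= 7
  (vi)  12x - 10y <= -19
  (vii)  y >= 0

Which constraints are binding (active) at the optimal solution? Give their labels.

Feasible corners and Z = 4x + 11y:
  (0, 15) → Z = 165
  (131/122, 389/122) → Z = 4803/122
  (0, 19/10) → Z = 209/10

The maximum is at (0, 15). Substituting into each constraint, equality holds for (i) and (iii); the remaining constraints have slack.

(i) and (iii)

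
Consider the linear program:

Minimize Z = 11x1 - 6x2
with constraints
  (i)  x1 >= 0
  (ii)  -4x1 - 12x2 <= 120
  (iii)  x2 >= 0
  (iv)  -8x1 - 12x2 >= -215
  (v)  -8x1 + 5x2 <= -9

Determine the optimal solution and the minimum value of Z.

The binding constraints are x2 = 0 and -8x1 + 5x2 = -9.
Solving simultaneously gives x1 = 9/8, x2 = 0.

x1 = 9/8, x2 = 0, minimum Z = 99/8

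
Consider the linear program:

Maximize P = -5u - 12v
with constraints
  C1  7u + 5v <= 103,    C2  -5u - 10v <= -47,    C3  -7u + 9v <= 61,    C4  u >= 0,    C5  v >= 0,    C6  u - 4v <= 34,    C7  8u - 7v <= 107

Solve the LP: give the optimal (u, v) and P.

The binding constraints are -5u - 10v = -47 and v = 0.
Solving simultaneously gives u = 47/5, v = 0.

u = 47/5, v = 0, maximum P = -47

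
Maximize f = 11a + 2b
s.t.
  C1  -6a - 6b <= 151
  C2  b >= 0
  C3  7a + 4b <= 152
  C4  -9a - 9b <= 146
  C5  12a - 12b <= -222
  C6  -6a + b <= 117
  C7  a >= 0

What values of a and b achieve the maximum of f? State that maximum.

Extreme points and f = 11a + 2b:
  (78/11, 563/22) → f = 1421/11
  (0, 38) → f = 76
  (0, 37/2) → f = 37

a = 78/11, b = 563/22, maximum f = 1421/11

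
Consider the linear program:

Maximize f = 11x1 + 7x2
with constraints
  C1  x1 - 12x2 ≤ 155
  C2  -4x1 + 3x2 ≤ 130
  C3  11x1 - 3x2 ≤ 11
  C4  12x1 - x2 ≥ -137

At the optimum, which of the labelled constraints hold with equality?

C2 and C3

Extreme points and f = 11x1 + 7x2:
  (-111/43, -1694/129) → f = -15521/129
  (-1799/143, -1997/143) → f = -33768/143
  (141/7, 1474/21) → f = 14971/21
  (-281/32, 253/8) → f = 3993/32

The maximum is at (141/7, 1474/21). Substituting into each constraint, equality holds for C2 and C3; the remaining constraints have slack.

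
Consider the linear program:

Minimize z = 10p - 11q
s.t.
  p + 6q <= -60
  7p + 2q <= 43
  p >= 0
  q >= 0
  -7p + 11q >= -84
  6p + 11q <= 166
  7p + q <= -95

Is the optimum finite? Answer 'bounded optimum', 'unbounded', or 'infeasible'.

The boundaries p + 6q = -60 and q = 0 meet at (-60, 0), but that point violates p ≥ 0. Every candidate vertex is excluded by some other constraint, so the feasible region is empty.

infeasible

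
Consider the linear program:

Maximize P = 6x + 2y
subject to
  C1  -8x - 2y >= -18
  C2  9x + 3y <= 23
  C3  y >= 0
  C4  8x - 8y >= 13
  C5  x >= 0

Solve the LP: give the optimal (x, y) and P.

x = 17/8, y = 1/2, maximum P = 55/4

Extreme points and P = 6x + 2y:
  (9/4, 0) → P = 27/2
  (17/8, 1/2) → P = 55/4
  (13/8, 0) → P = 39/4

The binding constraints are -8x - 2y = -18 and 8x - 8y = 13.
Solving simultaneously gives x = 17/8, y = 1/2.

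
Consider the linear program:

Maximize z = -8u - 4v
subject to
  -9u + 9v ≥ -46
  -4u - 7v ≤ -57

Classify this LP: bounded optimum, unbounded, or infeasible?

unbounded

From the feasible point (835/99, 329/99), moving in the direction (-7, 4) keeps every constraint satisfied while z increases without bound.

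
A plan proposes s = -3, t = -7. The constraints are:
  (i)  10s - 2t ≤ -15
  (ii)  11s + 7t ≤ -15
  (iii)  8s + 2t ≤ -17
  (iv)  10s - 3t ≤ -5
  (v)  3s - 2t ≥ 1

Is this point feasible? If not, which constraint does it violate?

(i): -16 ≤ -15 ✓
(ii): -82 ≤ -15 ✓
(iii): -38 ≤ -17 ✓
(iv): -9 ≤ -5 ✓
(v): 5 ≥ 1 ✓

feasible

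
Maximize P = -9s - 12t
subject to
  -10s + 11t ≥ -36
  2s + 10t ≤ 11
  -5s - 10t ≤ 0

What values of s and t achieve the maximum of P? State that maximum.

s = -11/3, t = 11/6, maximum P = 11

Corner points and P = -9s - 12t:
  (481/122, 19/61) → P = -4785/122
  (72/31, -36/31) → P = -216/31
  (-11/3, 11/6) → P = 11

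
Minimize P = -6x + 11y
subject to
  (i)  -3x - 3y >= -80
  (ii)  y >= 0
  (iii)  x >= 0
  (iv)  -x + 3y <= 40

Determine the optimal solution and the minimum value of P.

Extreme points and P = -6x + 11y:
  (80/3, 0) → P = -160
  (10, 50/3) → P = 370/3
  (0, 0) → P = 0
  (0, 40/3) → P = 440/3

The binding constraints are -3x - 3y = -80 and y = 0.
Solving simultaneously gives x = 80/3, y = 0.

x = 80/3, y = 0, minimum P = -160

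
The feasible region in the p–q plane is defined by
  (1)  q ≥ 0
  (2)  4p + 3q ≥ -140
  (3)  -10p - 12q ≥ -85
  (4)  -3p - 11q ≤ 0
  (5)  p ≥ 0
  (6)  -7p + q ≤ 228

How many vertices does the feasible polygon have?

The feasible vertices (each the meet of two boundaries and inside every other half-plane) are:
  (17/2, 0)
  (0, 0)
  (0, 85/12)

3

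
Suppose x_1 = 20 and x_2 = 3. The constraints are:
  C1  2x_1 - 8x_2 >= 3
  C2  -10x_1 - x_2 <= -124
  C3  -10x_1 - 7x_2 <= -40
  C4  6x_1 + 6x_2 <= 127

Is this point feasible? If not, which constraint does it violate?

Constraint C4: 6x_1 + 6x_2 = 138, which is not ≤ 127. All other constraints are satisfied.

not feasible — violates C4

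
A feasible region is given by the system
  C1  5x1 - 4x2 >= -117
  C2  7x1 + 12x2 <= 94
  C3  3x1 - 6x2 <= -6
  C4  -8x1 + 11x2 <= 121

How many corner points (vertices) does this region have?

The feasible vertices (each the meet of two boundaries and inside every other half-plane) are:
  (-113/3, -107/6)
  (-803/23, -331/23)
  (82/13, 54/13)
  (-418/173, 1599/173)

4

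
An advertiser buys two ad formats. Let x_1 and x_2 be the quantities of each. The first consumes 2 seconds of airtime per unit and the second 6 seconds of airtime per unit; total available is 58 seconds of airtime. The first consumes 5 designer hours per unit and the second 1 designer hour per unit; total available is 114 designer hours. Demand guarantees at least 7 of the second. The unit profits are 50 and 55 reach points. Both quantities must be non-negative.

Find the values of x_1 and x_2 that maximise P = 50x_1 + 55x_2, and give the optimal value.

x_1 = 8, x_2 = 7, maximum P = 785

Corner points and P = 50x_1 + 55x_2:
  (0, 29/3) → P = 1595/3
  (0, 7) → P = 385
  (8, 7) → P = 785

The optimum lies where 2x_1 + 6x_2 = 58 and x_2 = 7.
Solving simultaneously gives x_1 = 8, x_2 = 7.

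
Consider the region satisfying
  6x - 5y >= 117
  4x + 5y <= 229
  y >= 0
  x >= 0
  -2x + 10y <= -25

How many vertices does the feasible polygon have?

4

Intersecting each pair of boundary lines and keeping only the points that satisfy every inequality leaves:
  (39/2, 0)
  (209/10, 42/25)
  (229/4, 0)
  (483/10, 179/25)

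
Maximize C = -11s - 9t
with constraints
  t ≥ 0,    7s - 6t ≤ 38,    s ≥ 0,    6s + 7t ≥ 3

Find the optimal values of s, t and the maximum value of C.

The feasible region is unbounded (it extends along (0, 1), (6, 7)), but C strictly decreases along every unbounded feasible direction, so there is no improving ray and the maximum is attained at a vertex.

s = 0, t = 3/7, maximum C = -27/7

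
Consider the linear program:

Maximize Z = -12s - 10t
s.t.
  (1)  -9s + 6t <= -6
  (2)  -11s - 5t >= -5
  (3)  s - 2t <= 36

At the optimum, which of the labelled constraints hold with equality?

Corner points and Z = -12s - 10t:
  (20/37, -7/37) → Z = -170/37
  (-17, -53/2) → Z = 469
  (190/27, -391/27) → Z = 1630/27

The maximum is at (-17, -53/2). Substituting into each constraint, equality holds for (1) and (3); the remaining constraints have slack.

(1) and (3)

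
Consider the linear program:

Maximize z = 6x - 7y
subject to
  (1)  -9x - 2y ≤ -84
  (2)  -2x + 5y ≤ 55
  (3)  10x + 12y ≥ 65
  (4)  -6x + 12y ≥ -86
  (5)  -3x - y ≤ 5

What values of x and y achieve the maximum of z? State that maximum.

x = 545/3, y = 251/3, maximum z = 1513/3

Vertices and z = 6x - 7y:
  (310/49, 663/49) → z = -2781/49
  (59/6, -9/4) → z = 299/4
  (545/3, 251/3) → z = 1513/3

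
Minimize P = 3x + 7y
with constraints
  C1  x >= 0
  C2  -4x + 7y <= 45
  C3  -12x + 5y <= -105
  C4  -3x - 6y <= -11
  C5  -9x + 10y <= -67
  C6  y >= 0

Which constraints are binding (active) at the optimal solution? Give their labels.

C3 and C6

Corner points and P = 3x + 7y:
  (919/23, 673/23) → P = 7468/23
  (143/15, 47/25) → P = 1044/25
  (35/4, 0) → P = 105/4
The feasible region is unbounded (it extends along (7, 4), (1, 0)), but P strictly increases along every unbounded feasible direction, so there is no improving ray and the minimum is attained at a vertex.

The minimum is at (35/4, 0). Substituting into each constraint, equality holds for C3 and C6; the remaining constraints have slack.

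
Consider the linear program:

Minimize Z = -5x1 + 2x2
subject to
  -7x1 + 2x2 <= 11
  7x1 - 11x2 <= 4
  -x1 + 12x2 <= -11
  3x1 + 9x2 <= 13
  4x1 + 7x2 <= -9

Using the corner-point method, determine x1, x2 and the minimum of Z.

x1 = -1, x2 = -1, minimum Z = 3

Extreme points and Z = -5x1 + 2x2:
  (-43/21, -5/3) → Z = 145/21
  (-77/41, -44/41) → Z = 297/41
  (-1, -1) → Z = 3

The optimum lies where 7x1 - 11x2 = 4 and -x1 + 12x2 = -11.
Solving simultaneously gives x1 = -1, x2 = -1.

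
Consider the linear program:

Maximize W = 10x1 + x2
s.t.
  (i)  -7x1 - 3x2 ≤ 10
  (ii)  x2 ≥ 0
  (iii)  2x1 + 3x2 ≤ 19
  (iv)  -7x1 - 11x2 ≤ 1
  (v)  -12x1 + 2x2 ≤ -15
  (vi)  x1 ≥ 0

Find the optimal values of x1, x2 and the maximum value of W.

x1 = 19/2, x2 = 0, maximum W = 95

Vertices and W = 10x1 + x2:
  (19/2, 0) → W = 95
  (5/4, 0) → W = 25/2
  (83/40, 99/20) → W = 257/10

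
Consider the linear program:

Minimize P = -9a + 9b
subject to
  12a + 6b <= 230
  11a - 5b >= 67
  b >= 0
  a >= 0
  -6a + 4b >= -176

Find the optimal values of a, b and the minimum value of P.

Extreme points and P = -9a + 9b:
  (776/63, 863/63) → P = 87/7
  (115/6, 0) → P = -345/2
  (67/11, 0) → P = -603/11

The binding constraints are 12a + 6b = 230 and b = 0.
Solving simultaneously gives a = 115/6, b = 0.

a = 115/6, b = 0, minimum P = -345/2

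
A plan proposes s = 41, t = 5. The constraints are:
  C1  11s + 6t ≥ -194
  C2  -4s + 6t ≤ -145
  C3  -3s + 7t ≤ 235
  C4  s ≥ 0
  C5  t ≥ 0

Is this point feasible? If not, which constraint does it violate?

not feasible — violates C2

Constraint C2: -4s + 6t = -134, which is not ≤ -145. All other constraints are satisfied.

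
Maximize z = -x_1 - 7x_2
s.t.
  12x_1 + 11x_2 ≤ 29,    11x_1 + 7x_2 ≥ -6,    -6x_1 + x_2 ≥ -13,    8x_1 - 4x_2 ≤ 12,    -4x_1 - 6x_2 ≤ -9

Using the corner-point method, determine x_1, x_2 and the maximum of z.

Extreme points and z = -x_1 - 7x_2:
  (-269/37, 391/37) → z = -2468/37
  (31/17, 11/17) → z = -108/17
  (-99/38, 123/38) → z = -381/19
  (27/16, 3/8) → z = -69/16

The binding constraints are 8x_1 - 4x_2 = 12 and -4x_1 - 6x_2 = -9.
Solving simultaneously gives x_1 = 27/16, x_2 = 3/8.

x_1 = 27/16, x_2 = 3/8, maximum z = -69/16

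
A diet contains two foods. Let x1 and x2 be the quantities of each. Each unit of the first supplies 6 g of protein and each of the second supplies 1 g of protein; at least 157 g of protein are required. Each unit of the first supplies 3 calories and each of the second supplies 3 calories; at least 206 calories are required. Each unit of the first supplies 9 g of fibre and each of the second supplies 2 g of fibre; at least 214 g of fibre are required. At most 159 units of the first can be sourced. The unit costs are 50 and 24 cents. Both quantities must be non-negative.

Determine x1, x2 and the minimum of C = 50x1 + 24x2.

Extreme points and C = 50x1 + 24x2:
  (0, 157) → C = 3768
  (206/3, 0) → C = 10300/3
  (159, 0) → C = 7950
  (53/3, 51) → C = 6322/3
The feasible region is unbounded (it extends along (0, 1)), but C strictly increases along every unbounded feasible direction, so there is no improving ray and the minimum is attained at a vertex.

The optimum lies where 6x1 + x2 = 157 and 3x1 + 3x2 = 206.
Solving simultaneously gives x1 = 53/3, x2 = 51.

x1 = 53/3, x2 = 51, minimum C = 6322/3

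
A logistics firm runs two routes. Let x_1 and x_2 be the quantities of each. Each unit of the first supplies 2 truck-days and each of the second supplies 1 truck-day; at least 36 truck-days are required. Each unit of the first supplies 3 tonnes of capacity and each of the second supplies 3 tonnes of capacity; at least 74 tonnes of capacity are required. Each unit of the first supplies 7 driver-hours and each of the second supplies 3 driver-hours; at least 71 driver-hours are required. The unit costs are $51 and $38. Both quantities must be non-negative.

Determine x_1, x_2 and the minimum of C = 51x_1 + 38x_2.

The feasible region is unbounded (it extends along (0, 1), (1, 0)), but C strictly increases along every unbounded feasible direction, so there is no improving ray and the minimum is attained at a vertex.

The binding constraints are 2x_1 + x_2 = 36 and 3x_1 + 3x_2 = 74.
Solving simultaneously gives x_1 = 34/3, x_2 = 40/3.

x_1 = 34/3, x_2 = 40/3, minimum C = 3254/3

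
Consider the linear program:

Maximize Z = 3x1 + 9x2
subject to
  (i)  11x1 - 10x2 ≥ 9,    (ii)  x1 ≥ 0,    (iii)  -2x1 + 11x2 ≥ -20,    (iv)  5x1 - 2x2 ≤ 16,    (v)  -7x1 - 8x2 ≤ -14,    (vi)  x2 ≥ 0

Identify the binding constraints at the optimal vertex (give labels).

Feasible corners and Z = 3x1 + 9x2:
  (71/14, 131/28) → Z = 1605/28
  (106/79, 91/158) → Z = 1455/158
  (16/5, 0) → Z = 48/5
  (2, 0) → Z = 6

The maximum is at (71/14, 131/28). Substituting into each constraint, equality holds for (i) and (iv); the remaining constraints have slack.

(i) and (iv)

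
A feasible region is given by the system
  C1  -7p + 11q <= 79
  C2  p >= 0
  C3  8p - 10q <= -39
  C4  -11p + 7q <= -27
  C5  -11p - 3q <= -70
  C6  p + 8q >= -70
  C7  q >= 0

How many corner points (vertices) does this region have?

Of the 21 pairwise boundary intersections, those satisfying every inequality are:
  (361/18, 359/18)
  (425/36, 529/36)
  (181/18, 215/18)

3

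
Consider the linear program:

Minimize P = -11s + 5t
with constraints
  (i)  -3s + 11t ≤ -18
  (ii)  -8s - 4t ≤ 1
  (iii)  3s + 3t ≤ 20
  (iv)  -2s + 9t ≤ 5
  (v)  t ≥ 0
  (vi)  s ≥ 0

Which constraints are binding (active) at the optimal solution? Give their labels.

(iii) and (v)

Feasible corners and P = -11s + 5t:
  (137/21, 1/7) → P = -1492/21
  (6, 0) → P = -66
  (20/3, 0) → P = -220/3

The minimum is at (20/3, 0). Substituting into each constraint, equality holds for (iii) and (v); the remaining constraints have slack.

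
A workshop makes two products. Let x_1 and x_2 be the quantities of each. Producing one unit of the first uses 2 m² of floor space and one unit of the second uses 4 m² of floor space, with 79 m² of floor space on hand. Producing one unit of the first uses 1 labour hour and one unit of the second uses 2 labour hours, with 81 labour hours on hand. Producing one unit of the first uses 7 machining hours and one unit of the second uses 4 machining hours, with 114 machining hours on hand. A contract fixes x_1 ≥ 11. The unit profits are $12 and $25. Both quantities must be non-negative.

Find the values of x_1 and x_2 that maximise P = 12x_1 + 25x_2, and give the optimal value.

Extreme points and P = 12x_1 + 25x_2:
  (114/7, 0) → P = 1368/7
  (11, 0) → P = 132
  (11, 37/4) → P = 1453/4

x_1 = 11, x_2 = 37/4, maximum P = 1453/4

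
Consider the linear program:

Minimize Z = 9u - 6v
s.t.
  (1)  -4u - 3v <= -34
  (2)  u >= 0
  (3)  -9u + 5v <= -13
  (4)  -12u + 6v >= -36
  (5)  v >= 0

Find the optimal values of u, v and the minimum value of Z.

At the optimal vertex, -9u + 5v = -13 and -12u + 6v = -36.
Solving simultaneously gives u = 17, v = 28.

u = 17, v = 28, minimum Z = -15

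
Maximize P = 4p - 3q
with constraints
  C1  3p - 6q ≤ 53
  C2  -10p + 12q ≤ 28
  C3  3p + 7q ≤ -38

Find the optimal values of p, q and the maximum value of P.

p = 11/3, q = -7, maximum P = 107/3

Vertices and P = 4p - 3q:
  (-67/2, -307/12) → P = -229/4
  (11/3, -7) → P = 107/3
  (-326/53, -148/53) → P = -860/53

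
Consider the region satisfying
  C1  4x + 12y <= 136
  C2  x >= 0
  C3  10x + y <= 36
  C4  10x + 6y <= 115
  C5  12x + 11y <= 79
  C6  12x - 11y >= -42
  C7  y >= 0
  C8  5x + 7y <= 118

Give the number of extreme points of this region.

5

Of the 28 pairwise boundary intersections, those satisfying every inequality are:
  (0, 42/11)
  (0, 0)
  (317/98, 179/49)
  (18/5, 0)
  (37/24, 11/2)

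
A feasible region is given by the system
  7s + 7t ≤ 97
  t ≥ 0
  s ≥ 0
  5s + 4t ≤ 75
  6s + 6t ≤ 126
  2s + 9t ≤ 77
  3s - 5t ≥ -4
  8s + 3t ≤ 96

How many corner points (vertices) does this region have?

Pairwise boundary intersections that survive every other constraint:
  (457/56, 319/56)
  (381/35, 104/35)
  (0, 0)
  (12, 0)
  (0, 4/5)

5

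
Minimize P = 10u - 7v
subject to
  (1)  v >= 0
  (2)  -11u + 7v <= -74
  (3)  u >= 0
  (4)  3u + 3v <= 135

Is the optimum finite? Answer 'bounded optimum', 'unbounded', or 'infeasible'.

Corner points and P = 10u - 7v:
  (74/11, 0) → P = 740/11
  (45, 0) → P = 450
  (389/18, 421/18) → P = 943/18
The feasible region has finitely many vertices and no improving ray; the minimum is 943/18 at (389/18, 421/18).

bounded optimum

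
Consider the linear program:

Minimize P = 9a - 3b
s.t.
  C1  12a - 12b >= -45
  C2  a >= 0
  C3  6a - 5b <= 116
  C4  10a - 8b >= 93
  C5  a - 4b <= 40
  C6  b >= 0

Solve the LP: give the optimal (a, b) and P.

Extreme points and P = 9a - 3b:
  (539/4, 277/2) → P = 3189/4
  (123/2, 261/4) → P = 1431/4
  (58/3, 0) → P = 174
  (93/10, 0) → P = 837/10

The optimum lies where 10a - 8b = 93 and b = 0.
Solving simultaneously gives a = 93/10, b = 0.

a = 93/10, b = 0, minimum P = 837/10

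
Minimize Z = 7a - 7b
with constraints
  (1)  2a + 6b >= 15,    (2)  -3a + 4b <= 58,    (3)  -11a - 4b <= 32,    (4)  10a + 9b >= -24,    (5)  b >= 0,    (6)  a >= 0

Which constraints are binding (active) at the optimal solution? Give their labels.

Vertices and Z = 7a - 7b:
  (15/2, 0) → Z = 105/2
  (0, 5/2) → Z = -35/2
  (0, 29/2) → Z = -203/2
The feasible region is unbounded (it extends along (4, 3), (1, 0)), but Z strictly increases along every unbounded feasible direction, so there is no improving ray and the minimum is attained at a vertex.

The minimum is at (0, 29/2). Substituting into each constraint, equality holds for (2) and (6); the remaining constraints have slack.

(2) and (6)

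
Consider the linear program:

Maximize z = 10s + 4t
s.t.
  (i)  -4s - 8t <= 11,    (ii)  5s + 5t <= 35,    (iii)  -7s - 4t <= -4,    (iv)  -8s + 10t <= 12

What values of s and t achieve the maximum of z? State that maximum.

s = 67/4, t = -39/4, maximum z = 257/2

Feasible corners and z = 10s + 4t:
  (67/4, -39/4) → z = 257/2
  (19/10, -93/40) → z = 97/10
  (29/9, 34/9) → z = 142/3
  (-4/51, 58/51) → z = 64/17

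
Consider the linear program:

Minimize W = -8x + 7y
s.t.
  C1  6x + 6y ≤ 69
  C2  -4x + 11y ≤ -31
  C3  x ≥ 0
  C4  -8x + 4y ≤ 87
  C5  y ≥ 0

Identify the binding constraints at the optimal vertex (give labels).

C1 and C5

Vertices and W = -8x + 7y:
  (21/2, 1) → W = -77
  (23/2, 0) → W = -92
  (31/4, 0) → W = -62

The minimum is at (23/2, 0). Substituting into each constraint, equality holds for C1 and C5; the remaining constraints have slack.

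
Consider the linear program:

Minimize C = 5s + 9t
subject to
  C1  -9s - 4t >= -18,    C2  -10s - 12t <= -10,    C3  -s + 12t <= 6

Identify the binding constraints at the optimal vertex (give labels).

Extreme points and C = 5s + 9t:
  (44/17, -45/34) → C = 35/34
  (12/7, 9/14) → C = 201/14
  (4/11, 35/66) → C = 145/22

The minimum is at (44/17, -45/34). Substituting into each constraint, equality holds for C1 and C2; the remaining constraints have slack.

C1 and C2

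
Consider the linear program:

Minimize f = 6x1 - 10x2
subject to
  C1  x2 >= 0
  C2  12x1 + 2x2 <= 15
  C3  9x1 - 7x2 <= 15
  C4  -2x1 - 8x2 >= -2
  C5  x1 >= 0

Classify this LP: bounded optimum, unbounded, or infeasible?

Feasible corners and f = 6x1 - 10x2:
  (1, 0) → f = 6
  (0, 0) → f = 0
  (0, 1/4) → f = -5/2
The feasible region has finitely many vertices and no improving ray; the minimum is -5/2 at (0, 1/4).

bounded optimum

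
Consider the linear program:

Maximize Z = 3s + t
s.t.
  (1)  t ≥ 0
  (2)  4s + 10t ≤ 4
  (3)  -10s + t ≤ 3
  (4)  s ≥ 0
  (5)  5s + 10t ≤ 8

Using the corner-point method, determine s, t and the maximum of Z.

Extreme points and Z = 3s + t:
  (1, 0) → Z = 3
  (0, 0) → Z = 0
  (0, 2/5) → Z = 2/5

The binding constraints are t = 0 and 4s + 10t = 4.
Solving simultaneously gives s = 1, t = 0.

s = 1, t = 0, maximum Z = 3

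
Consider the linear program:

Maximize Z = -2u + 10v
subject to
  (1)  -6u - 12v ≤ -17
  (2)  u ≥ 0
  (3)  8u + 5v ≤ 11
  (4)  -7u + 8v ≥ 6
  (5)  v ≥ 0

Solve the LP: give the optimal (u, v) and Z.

Vertices and Z = -2u + 10v:
  (0, 17/12) → Z = 85/6
  (16/33, 155/132) → Z = 237/22
  (0, 11/5) → Z = 22
  (58/99, 125/99) → Z = 126/11

The optimum lies where u = 0 and 8u + 5v = 11.
Solving simultaneously gives u = 0, v = 11/5.

u = 0, v = 11/5, maximum Z = 22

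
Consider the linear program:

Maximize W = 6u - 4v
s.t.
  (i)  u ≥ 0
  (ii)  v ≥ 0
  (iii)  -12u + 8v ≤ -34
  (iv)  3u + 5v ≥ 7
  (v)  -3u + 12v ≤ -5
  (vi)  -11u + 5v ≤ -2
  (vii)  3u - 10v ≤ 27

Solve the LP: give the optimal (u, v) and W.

u = 137/3, v = 11, maximum W = 230

Corner points and W = 6u - 4v:
  (17/6, 0) → W = 17
  (9, 0) → W = 54
  (46/15, 7/20) → W = 17
  (137/3, 11) → W = 230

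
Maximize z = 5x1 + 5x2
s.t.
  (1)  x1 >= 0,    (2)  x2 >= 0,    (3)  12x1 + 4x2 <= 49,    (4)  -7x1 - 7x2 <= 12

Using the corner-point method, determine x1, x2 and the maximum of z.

Corner points and z = 5x1 + 5x2:
  (0, 0) → z = 0
  (0, 49/4) → z = 245/4
  (49/12, 0) → z = 245/12

x1 = 0, x2 = 49/4, maximum z = 245/4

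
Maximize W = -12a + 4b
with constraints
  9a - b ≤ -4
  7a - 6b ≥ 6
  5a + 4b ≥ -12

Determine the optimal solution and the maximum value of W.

a = -24/29, b = -57/29, maximum W = 60/29

Extreme points and W = -12a + 4b:
  (-30/47, -82/47) → W = 32/47
  (-28/41, -88/41) → W = -16/41
  (-24/29, -57/29) → W = 60/29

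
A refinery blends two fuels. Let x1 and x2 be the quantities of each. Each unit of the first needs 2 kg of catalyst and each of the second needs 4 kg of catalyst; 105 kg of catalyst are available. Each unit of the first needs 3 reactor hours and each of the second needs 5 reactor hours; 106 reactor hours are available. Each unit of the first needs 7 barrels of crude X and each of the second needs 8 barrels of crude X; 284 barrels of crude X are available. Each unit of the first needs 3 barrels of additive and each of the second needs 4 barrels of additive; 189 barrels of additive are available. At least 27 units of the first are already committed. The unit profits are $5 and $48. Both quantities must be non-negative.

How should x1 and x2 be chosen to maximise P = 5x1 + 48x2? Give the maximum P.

x1 = 27, x2 = 5, maximum P = 375

Vertices and P = 5x1 + 48x2:
  (106/3, 0) → P = 530/3
  (27, 0) → P = 135
  (27, 5) → P = 375

The optimum lies where 3x1 + 5x2 = 106 and x1 = 27.
Solving simultaneously gives x1 = 27, x2 = 5.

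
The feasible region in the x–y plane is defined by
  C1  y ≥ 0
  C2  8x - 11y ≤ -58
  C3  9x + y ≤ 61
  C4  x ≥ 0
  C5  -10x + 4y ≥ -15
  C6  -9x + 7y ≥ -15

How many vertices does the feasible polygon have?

4

The feasible vertices (each the meet of two boundaries and inside every other half-plane) are:
  (0, 58/11)
  (397/78, 350/39)
  (0, 61)
  (259/46, 475/46)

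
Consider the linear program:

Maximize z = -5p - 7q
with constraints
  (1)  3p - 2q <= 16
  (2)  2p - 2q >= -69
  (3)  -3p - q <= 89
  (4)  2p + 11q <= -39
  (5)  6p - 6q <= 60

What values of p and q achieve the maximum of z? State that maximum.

p = -79/4, q = -119/4, maximum z = 307

Extreme points and z = -5p - 7q:
  (98/37, -149/37) → z = 553/37
  (-4, -14) → z = 118
  (-940/31, 61/31) → z = 4273/31
  (-79/4, -119/4) → z = 307

The optimum lies where -3p - q = 89 and 6p - 6q = 60.
Solving simultaneously gives p = -79/4, q = -119/4.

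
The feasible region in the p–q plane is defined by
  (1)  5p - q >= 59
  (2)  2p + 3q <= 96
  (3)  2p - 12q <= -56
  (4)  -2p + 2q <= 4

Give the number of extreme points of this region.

Of the 6 pairwise boundary intersections, those satisfying every inequality are:
  (382/29, 199/29)
  (61/4, 69/4)
  (164/5, 152/15)
  (18, 20)

4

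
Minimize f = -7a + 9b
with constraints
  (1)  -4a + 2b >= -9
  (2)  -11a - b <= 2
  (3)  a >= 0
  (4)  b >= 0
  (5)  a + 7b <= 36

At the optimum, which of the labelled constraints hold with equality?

(1) and (4)

Feasible corners and f = -7a + 9b:
  (9/4, 0) → f = -63/4
  (9/2, 9/2) → f = 9
  (0, 0) → f = 0
  (0, 36/7) → f = 324/7

The minimum is at (9/4, 0). Substituting into each constraint, equality holds for (1) and (4); the remaining constraints have slack.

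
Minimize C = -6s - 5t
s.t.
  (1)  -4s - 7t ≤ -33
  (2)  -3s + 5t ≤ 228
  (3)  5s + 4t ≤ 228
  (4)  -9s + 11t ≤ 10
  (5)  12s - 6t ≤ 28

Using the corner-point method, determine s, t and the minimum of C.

Corner points and C = -6s - 5t:
  (293/107, 337/107) → C = -3443/107
  (197/54, 71/27) → C = -946/27
  (184/39, 62/13) → C = -678/13

s = 184/39, t = 62/13, minimum C = -678/13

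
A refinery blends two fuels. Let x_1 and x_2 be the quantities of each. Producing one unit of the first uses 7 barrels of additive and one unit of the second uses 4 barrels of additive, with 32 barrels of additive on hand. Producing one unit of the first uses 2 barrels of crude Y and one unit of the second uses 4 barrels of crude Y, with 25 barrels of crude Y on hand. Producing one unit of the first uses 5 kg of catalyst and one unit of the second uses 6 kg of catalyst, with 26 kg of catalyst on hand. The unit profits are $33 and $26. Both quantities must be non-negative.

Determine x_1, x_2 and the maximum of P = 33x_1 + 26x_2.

x_1 = 4, x_2 = 1, maximum P = 158

Corner points and P = 33x_1 + 26x_2:
  (0, 0) → P = 0
  (0, 13/3) → P = 338/3
  (32/7, 0) → P = 1056/7
  (4, 1) → P = 158

At the optimal vertex, 7x_1 + 4x_2 = 32 and 5x_1 + 6x_2 = 26.
Solving simultaneously gives x_1 = 4, x_2 = 1.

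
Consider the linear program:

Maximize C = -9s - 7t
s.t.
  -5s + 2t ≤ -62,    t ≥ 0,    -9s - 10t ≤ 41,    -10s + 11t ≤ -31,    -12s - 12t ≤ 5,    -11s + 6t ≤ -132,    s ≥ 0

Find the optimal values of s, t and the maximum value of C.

s = 62/5, t = 0, maximum C = -558/5

Corner points and C = -9s - 7t:
  (62/5, 0) → C = -558/5
  (27/2, 11/4) → C = -563/4
  (1266/61, 979/61) → C = -18247/61
The feasible region is unbounded (it extends along (11, 10), (1, 0)), but C strictly decreases along every unbounded feasible direction, so there is no improving ray and the maximum is attained at a vertex.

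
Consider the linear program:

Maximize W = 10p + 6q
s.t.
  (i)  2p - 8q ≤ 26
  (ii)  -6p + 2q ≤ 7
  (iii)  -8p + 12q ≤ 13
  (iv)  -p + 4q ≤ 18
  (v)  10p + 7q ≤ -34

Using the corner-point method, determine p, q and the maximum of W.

Vertices and W = 10p + 6q:
  (-27/11, -85/22) → W = -525/11
  (-45/47, -164/47) → W = -1434/47
  (-117/62, -67/31) → W = -987/31

p = -45/47, q = -164/47, maximum W = -1434/47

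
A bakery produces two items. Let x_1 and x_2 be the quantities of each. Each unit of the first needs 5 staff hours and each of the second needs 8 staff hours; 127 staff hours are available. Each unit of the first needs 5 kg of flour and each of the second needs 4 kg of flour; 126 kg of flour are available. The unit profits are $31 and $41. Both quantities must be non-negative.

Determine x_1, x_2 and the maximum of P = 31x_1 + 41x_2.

x_1 = 25, x_2 = 1/4, maximum P = 3141/4

Feasible corners and P = 31x_1 + 41x_2:
  (0, 0) → P = 0
  (0, 127/8) → P = 5207/8
  (126/5, 0) → P = 3906/5
  (25, 1/4) → P = 3141/4

The optimum lies where 5x_1 + 8x_2 = 127 and 5x_1 + 4x_2 = 126.
Solving simultaneously gives x_1 = 25, x_2 = 1/4.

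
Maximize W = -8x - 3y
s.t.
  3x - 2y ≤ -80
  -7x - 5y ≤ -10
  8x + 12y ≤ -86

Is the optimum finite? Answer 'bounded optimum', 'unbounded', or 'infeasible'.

The boundaries 3x - 2y = -80 and -7x - 5y = -10 meet at (-380/29, 590/29), but that point violates 8x + 12y ≤ -86. Every candidate vertex is excluded by some other constraint, so the feasible region is empty.

infeasible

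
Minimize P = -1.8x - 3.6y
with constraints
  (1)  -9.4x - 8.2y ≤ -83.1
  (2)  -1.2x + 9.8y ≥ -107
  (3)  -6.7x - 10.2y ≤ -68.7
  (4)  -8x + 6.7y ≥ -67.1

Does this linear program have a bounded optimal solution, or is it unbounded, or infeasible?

From the feasible point (618/89, 387/178), moving in the direction (6.7, 8) keeps every constraint satisfied while P decreases without bound.

unbounded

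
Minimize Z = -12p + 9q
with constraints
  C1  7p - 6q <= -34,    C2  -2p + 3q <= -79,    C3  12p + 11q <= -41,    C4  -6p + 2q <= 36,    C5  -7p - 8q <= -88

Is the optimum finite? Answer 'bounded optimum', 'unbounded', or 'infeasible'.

infeasible

The boundaries -6p + 2q = 36 and -7p - 8q = -88 meet at (-56/31, 390/31), but that point violates -2p + 3q ≤ -79. Every candidate vertex is excluded by some other constraint, so the feasible region is empty.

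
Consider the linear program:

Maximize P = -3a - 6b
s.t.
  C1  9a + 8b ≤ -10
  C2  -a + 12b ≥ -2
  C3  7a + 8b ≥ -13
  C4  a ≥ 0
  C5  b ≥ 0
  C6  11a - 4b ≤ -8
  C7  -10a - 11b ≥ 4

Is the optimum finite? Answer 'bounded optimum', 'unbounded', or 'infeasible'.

infeasible

The boundaries 9a + 8b = -10 and b = 0 meet at (-10/9, 0), but that point violates a ≥ 0. Every candidate vertex is excluded by some other constraint, so the feasible region is empty.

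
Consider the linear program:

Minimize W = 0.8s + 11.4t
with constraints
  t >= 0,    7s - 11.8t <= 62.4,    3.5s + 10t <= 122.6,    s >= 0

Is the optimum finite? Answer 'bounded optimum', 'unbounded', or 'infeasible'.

Extreme points and W = 0.8s + 11.4t:
  (312/35, 0) → W = 1248/175
  (0, 0) → W = 0
  (103534/5565, 914/159) → W = 2237566/27825
  (0, 12.26) → W = 139.764
The feasible region has finitely many vertices and no improving ray; the minimum is 0 at (0, 0).

bounded optimum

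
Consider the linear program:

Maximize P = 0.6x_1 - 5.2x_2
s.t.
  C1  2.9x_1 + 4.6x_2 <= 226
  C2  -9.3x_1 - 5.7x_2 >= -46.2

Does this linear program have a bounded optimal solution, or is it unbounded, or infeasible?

From the feasible point (-35856/875, 65594/875), moving in the direction (5.7, -9.3) keeps every constraint satisfied while P increases without bound.

unbounded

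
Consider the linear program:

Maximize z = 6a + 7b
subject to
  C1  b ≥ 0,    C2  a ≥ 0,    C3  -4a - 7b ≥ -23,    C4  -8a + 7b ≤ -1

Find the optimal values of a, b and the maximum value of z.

a = 23/4, b = 0, maximum z = 69/2

Feasible corners and z = 6a + 7b:
  (23/4, 0) → z = 69/2
  (1/8, 0) → z = 3/4
  (2, 15/7) → z = 27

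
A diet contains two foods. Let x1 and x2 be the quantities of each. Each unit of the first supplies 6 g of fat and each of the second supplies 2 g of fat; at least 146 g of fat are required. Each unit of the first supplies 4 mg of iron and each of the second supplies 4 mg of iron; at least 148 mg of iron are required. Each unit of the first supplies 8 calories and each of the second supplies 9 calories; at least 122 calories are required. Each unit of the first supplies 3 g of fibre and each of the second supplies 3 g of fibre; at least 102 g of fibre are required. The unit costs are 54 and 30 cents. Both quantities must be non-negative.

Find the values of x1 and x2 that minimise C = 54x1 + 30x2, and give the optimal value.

x1 = 18, x2 = 19, minimum C = 1542

Feasible corners and C = 54x1 + 30x2:
  (0, 73) → C = 2190
  (37, 0) → C = 1998
  (18, 19) → C = 1542
The feasible region is unbounded (it extends along (0, 1), (1, 0)), but C strictly increases along every unbounded feasible direction, so there is no improving ray and the minimum is attained at a vertex.

The optimum lies where 6x1 + 2x2 = 146 and 4x1 + 4x2 = 148.
Solving simultaneously gives x1 = 18, x2 = 19.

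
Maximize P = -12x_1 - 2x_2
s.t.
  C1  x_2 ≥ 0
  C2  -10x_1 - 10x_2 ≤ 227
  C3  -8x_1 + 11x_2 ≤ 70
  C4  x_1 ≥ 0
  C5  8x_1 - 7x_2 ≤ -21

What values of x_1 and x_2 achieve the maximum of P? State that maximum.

Corner points and P = -12x_1 - 2x_2:
  (0, 70/11) → P = -140/11
  (259/32, 49/4) → P = -973/8
  (0, 3) → P = -6

The optimum lies where x_1 = 0 and 8x_1 - 7x_2 = -21.
Solving simultaneously gives x_1 = 0, x_2 = 3.

x_1 = 0, x_2 = 3, maximum P = -6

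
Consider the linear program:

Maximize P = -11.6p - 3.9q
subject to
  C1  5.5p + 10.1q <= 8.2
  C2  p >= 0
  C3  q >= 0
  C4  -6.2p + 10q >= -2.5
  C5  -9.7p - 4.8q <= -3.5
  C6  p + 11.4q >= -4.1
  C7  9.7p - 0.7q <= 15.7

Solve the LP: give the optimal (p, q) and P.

p = 0, q = 35/48, maximum P = -91/32

Extreme points and P = -11.6p - 3.9q:
  (0, 82/101) → P = -1599/505
  (10725/11762, 3709/11762) → P = -1388751/117620
  (0, 35/48) → P = -91/32
  (25/62, 0) → P = -145/31
  (35/97, 0) → P = -406/97

The binding constraints are p = 0 and -9.7p - 4.8q = -3.5.
Solving simultaneously gives p = 0, q = 35/48.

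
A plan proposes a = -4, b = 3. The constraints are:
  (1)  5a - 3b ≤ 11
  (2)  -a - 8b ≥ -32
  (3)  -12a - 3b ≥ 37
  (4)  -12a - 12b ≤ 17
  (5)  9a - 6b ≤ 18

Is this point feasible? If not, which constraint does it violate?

feasible

(1): -29 ≤ 11 ✓
(2): -20 ≥ -32 ✓
(3): 39 ≥ 37 ✓
(4): 12 ≤ 17 ✓
(5): -54 ≤ 18 ✓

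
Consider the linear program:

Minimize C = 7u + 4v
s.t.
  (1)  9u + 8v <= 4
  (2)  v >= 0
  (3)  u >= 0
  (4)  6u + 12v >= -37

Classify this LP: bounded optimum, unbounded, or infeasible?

bounded optimum

Feasible corners and C = 7u + 4v:
  (4/9, 0) → C = 28/9
  (0, 1/2) → C = 2
  (0, 0) → C = 0
The feasible region has finitely many vertices and no improving ray; the minimum is 0 at (0, 0).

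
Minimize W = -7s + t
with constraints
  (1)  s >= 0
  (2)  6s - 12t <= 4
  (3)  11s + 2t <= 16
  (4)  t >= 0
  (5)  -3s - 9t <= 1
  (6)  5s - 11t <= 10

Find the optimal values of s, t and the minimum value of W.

s = 25/18, t = 13/36, minimum W = -337/36

The optimum lies where 6s - 12t = 4 and 11s + 2t = 16.
Solving simultaneously gives s = 25/18, t = 13/36.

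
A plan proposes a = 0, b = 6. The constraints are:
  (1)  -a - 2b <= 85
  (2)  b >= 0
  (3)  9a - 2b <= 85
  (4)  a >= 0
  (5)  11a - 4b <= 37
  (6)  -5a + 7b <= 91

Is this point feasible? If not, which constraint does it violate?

feasible

(1): -12 ≤ 85 ✓
(2): 6 ≥ 0 ✓
(3): -12 ≤ 85 ✓
(4): 0 ≥ 0 ✓
(5): -24 ≤ 37 ✓
(6): 42 ≤ 91 ✓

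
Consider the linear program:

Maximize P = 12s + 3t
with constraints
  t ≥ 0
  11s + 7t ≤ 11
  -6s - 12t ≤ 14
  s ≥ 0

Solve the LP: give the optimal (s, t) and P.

s = 1, t = 0, maximum P = 12

Feasible corners and P = 12s + 3t:
  (1, 0) → P = 12
  (0, 0) → P = 0
  (0, 11/7) → P = 33/7

The binding constraints are t = 0 and 11s + 7t = 11.
Solving simultaneously gives s = 1, t = 0.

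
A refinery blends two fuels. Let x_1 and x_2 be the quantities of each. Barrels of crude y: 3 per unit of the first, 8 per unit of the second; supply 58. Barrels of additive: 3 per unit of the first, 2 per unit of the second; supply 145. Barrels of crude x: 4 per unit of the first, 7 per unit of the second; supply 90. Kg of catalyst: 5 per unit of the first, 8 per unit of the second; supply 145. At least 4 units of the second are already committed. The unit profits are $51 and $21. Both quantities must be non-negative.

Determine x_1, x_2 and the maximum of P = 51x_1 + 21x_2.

Feasible corners and P = 51x_1 + 21x_2:
  (0, 29/4) → P = 609/4
  (0, 4) → P = 84
  (26/3, 4) → P = 526

At the optimal vertex, 3x_1 + 8x_2 = 58 and x_2 = 4.
Solving simultaneously gives x_1 = 26/3, x_2 = 4.

x_1 = 26/3, x_2 = 4, maximum P = 526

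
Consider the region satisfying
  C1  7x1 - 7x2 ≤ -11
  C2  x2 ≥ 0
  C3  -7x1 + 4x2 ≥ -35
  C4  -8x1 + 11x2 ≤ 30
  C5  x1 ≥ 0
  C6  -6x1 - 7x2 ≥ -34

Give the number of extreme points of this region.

4

Intersecting each pair of boundary lines and keeping only the points that satisfy every inequality leaves:
  (0, 11/7)
  (23/13, 304/91)
  (0, 30/11)
  (82/61, 226/61)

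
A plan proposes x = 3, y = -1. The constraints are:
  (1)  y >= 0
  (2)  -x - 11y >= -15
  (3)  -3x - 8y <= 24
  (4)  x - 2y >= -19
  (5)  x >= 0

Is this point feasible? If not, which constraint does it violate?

Constraint (1): y = -1, which is not ≥ 0. All other constraints are satisfied.

not feasible — violates (1)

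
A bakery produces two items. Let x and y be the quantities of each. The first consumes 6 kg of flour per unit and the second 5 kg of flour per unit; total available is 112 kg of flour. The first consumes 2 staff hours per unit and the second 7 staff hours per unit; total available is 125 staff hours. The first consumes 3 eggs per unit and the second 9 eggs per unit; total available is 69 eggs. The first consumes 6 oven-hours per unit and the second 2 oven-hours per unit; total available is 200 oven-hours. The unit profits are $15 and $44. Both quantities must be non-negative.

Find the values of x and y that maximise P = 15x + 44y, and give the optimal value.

x = 17, y = 2, maximum P = 343

Vertices and P = 15x + 44y:
  (0, 0) → P = 0
  (0, 23/3) → P = 1012/3
  (56/3, 0) → P = 280
  (17, 2) → P = 343

At the optimal vertex, 6x + 5y = 112 and 3x + 9y = 69.
Solving simultaneously gives x = 17, y = 2.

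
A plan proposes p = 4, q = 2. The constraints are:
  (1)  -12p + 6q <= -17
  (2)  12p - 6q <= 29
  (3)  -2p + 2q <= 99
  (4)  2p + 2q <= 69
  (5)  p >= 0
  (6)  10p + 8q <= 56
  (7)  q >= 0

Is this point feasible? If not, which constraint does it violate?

Constraint (2): 12p - 6q = 36, which is not ≤ 29. All other constraints are satisfied.

not feasible — violates (2)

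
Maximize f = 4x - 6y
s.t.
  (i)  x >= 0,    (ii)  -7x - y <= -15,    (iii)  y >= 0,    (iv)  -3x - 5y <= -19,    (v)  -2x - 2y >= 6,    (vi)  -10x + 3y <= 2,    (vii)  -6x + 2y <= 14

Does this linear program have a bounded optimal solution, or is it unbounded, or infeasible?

The boundaries -7x - y = -15 and -3x - 5y = -19 meet at (7/4, 11/4), but that point violates -2x - 2y ≥ 6. Every candidate vertex is excluded by some other constraint, so the feasible region is empty.

infeasible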